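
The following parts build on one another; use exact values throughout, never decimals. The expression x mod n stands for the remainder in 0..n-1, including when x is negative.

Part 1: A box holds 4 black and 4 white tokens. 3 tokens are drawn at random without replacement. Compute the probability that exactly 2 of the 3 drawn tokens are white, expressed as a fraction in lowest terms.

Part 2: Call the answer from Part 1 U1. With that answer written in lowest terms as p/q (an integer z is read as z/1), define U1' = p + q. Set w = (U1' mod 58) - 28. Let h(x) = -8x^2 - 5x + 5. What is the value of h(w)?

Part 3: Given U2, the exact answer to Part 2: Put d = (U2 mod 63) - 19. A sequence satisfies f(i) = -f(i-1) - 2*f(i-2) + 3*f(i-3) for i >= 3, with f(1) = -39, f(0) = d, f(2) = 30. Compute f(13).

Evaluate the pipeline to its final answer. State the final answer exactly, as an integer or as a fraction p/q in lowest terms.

Part 1: total draws C(8,3) = 56; favorable C(4,2)*C(4,1) = 24; P = 3/7; answer 3/7
Part 2: U1 = 3/7; threaded value p + q = 10; w = -18; -8*(-18)^2 - 5*(-18)^1 + 5 = (-2592) + (90) + (5) = -2497; answer -2497
Part 3: U2 = -2497; d = 4; f(3) = -1*(30) - 2*(-39) + 3*(4) = 60; iterating: f(3)=60, f(4)=-237, f(5)=207, f(6)=447, f(7)=-1572, f(8)=1299, f(9)=3186, f(10)=-10500, f(11)=8025, f(12)=22533, f(13)=-70083; answer -70083

-70083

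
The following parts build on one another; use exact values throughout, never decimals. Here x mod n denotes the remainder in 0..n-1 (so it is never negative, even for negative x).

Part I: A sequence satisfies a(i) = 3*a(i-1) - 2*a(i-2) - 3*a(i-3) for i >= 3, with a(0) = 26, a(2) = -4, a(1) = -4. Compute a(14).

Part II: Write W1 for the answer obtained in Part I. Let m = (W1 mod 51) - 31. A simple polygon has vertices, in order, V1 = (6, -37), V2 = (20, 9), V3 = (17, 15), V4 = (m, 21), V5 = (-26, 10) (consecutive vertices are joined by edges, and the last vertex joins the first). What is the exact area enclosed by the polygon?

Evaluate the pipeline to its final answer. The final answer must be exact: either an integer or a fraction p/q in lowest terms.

Part I: a(3) = 3*(-4) - 2*(-4) - 3*(26) = -82; iterating: a(3)=-82, a(4)=-226, a(5)=-502, a(6)=-808, a(7)=-742, a(8)=896, a(9)=6596, a(10)=20222, a(11)=44786, a(12)=74126, a(13)=72140, a(14)=-66190; answer -66190
Part II: W1 = -66190; m = -23; cross terms: (6*9 - 20*-37)=794, (20*15 - 17*9)=147, (17*21 - -23*15)=702, (-23*10 - -26*21)=316, (-26*-37 - 6*10)=902; twice the area = |2861| = 2861; area = 2861/2; answer 2861/2

2861/2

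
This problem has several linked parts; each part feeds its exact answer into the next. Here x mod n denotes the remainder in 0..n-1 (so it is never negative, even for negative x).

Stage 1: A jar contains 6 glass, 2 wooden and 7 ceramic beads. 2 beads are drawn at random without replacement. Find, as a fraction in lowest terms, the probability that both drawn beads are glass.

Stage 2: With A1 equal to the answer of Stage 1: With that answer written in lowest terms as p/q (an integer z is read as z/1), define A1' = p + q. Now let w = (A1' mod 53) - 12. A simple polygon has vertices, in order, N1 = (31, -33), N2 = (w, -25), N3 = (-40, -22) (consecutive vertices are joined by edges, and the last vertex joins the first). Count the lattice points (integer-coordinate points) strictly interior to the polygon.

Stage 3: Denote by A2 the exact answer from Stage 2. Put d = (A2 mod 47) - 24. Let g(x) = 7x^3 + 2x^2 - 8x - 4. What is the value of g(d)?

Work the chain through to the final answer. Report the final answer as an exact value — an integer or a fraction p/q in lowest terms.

Stage 1: total draws C(15,2) = 105; favorable C(6,2) = 15; P = 1/7; answer 1/7
Stage 2: A1 = 1/7; threaded value p + q = 8; w = -4; cross terms: (31*-25 - -4*-33)=-907, (-4*-22 - -40*-25)=-912, (-40*-33 - 31*-22)=2002; twice the area = |183| = 183; area = 183/2; boundary points = 1 + 3 + 1 = 5; strictly interior points = area - boundary/2 + 1 = 90; answer 90
Stage 3: A2 = 90; d = 19; 7*(19)^3 + 2*(19)^2 - 8*(19)^1 - 4 = (48013) + (722) + (-152) + (-4) = 48579; answer 48579

48579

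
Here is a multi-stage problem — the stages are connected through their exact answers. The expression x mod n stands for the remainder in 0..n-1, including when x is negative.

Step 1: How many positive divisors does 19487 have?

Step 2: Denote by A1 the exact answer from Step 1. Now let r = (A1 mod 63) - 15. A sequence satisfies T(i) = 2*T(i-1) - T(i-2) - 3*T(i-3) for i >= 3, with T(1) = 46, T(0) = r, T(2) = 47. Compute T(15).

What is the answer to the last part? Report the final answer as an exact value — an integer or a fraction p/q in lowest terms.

-202122

Step 1: 19487 = 13 * 1499; number of divisors = (1+1) * (1+1) = 4; answer 4
Step 2: A1 = 4; r = -11; T(3) = 2*(47) - 1*(46) - 3*(-11) = 81; iterating: T(3)=81, T(4)=-23, T(5)=-268, T(6)=-756, T(7)=-1175, T(8)=-790, T(9)=1863, T(10)=8041, T(11)=16589, T(12)=19548, T(13)=-1616, T(14)=-72547, T(15)=-202122; answer -202122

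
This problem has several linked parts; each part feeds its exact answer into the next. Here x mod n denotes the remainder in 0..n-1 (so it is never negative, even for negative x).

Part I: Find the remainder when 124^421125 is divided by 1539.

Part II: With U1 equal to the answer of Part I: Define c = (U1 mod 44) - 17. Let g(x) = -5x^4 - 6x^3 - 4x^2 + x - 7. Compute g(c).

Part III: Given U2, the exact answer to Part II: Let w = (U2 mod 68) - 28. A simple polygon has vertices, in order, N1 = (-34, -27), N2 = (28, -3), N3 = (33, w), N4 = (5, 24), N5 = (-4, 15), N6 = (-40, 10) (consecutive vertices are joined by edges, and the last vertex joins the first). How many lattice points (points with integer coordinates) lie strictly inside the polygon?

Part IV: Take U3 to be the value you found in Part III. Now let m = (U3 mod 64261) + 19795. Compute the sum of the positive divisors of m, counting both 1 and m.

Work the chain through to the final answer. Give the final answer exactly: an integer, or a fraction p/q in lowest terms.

33456

Part I: squarings mod 1539: 124^1=124, 124^2=1525, 124^4=196, 124^8=1480, 124^16=403, 124^32=814, 124^64=826, 124^128=499, 124^256=1222, 124^512=454, 124^1024=1429, 124^2048=1327, 124^4096=313, 124^8192=1012, 124^16384=709, 124^32768=967, 124^65536=916, 124^131072=301, 124^262144=1339; 124^421125 = 124^1 * 124^4 * 124^256 * 124^1024 * 124^2048 * 124^8192 * 124^16384 * 124^131072 * 124^262144 = 901 (mod 1539); answer 901
Part II: U1 = 901; c = 4; -5*(4)^4 - 6*(4)^3 - 4*(4)^2 + 1*(4)^1 - 7 = (-1280) + (-384) + (-64) + (4) + (-7) = -1731; answer -1731
Part III: U2 = -1731; w = 9; cross terms: (-34*-3 - 28*-27)=858, (28*9 - 33*-3)=351, (33*24 - 5*9)=747, (5*15 - -4*24)=171, (-4*10 - -40*15)=560, (-40*-27 - -34*10)=1420; twice the area = |4107| = 4107; area = 4107/2; boundary points = 2 + 1 + 1 + 9 + 1 + 1 = 15; strictly interior points = area - boundary/2 + 1 = 2047; answer 2047
Part IV: U3 = 2047; m = 21842; 21842 = 2 * 67 * 163; sigma = (1 + 2) * (1 + 67) * (1 + 163) = 3 * 68 * 164 = 33456; answer 33456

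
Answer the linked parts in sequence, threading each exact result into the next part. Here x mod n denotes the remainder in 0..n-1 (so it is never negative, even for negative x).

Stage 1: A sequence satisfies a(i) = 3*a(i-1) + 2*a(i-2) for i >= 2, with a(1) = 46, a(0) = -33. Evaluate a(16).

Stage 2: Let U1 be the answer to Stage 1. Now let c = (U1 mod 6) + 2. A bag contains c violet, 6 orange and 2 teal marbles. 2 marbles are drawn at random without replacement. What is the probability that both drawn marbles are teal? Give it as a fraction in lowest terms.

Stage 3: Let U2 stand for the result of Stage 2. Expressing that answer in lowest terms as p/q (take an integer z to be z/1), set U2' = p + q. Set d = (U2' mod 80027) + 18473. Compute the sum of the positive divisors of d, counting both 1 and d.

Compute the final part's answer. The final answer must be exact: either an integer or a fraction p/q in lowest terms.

Stage 1: a(2) = 3*(46) + 2*(-33) = 72; iterating: a(2)=72, a(3)=308, a(4)=1068, a(5)=3820, a(6)=13596, a(7)=48428, a(8)=172476, a(9)=614284, a(10)=2187804, a(11)=7791980, a(12)=27751548, a(13)=98838604, a(14)=352018908, a(15)=1253733932, a(16)=4465239612; answer 4465239612
Stage 2: U1 = 4465239612; c = 2; total draws C(10,2) = 45; favorable C(2,2) = 1; P = 1/45; answer 1/45
Stage 3: U2 = 1/45; threaded value p + q = 46; d = 18519; 18519 = 3 * 6173; sigma = (1 + 3) * (1 + 6173) = 4 * 6174 = 24696; answer 24696

24696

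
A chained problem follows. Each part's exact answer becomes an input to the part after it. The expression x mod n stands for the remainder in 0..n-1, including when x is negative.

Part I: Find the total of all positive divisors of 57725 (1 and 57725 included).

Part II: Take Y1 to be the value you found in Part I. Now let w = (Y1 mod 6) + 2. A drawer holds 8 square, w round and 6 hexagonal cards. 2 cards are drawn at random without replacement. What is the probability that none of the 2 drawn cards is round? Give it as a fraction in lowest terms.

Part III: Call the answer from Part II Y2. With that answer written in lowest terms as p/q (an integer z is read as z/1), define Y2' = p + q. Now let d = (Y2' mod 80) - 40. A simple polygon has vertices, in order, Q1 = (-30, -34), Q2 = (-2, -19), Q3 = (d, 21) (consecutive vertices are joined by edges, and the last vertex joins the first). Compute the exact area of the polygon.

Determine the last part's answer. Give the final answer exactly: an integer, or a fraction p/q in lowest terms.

Part I: 57725 = 5^2 * 2309; sigma = (1 + 5 + 25) * (1 + 2309) = 31 * 2310 = 71610; answer 71610
Part II: Y1 = 71610; w = 2; total draws C(16,2) = 120; favorable C(14,2) = 91; P = 91/120; answer 91/120
Part III: Y2 = 91/120; threaded value p + q = 211; d = 11; cross terms: (-30*-19 - -2*-34)=502, (-2*21 - 11*-19)=167, (11*-34 - -30*21)=256; twice the area = |925| = 925; area = 925/2; answer 925/2

925/2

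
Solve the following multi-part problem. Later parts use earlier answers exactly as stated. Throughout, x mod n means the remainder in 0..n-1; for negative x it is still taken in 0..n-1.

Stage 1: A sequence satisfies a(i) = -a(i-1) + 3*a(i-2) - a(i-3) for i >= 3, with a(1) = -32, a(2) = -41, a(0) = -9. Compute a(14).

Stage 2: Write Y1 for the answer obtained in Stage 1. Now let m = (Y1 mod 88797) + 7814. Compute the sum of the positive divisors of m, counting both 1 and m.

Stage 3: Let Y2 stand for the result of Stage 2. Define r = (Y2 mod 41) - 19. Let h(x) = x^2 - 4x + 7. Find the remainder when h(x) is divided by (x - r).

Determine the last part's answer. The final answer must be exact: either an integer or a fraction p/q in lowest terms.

Stage 1: a(3) = -1*(-41) + 3*(-32) - 1*(-9) = -46; iterating: a(3)=-46, a(4)=-45, a(5)=-52, a(6)=-37, a(7)=-74, a(8)=15, a(9)=-200, a(10)=319, a(11)=-934, a(12)=2091, a(13)=-5212, a(14)=12419; answer 12419
Stage 2: Y1 = 12419; m = 20233; 20233 is prime, so its only divisors are 1 and 20233; sigma = 1 + 20233 = 20234; answer 20234
Stage 3: Y2 = 20234; r = 2; remainder = value at the root: 1*(2)^2 - 4*(2)^1 + 7 = (4) + (-8) + (7) = 3; answer 3

3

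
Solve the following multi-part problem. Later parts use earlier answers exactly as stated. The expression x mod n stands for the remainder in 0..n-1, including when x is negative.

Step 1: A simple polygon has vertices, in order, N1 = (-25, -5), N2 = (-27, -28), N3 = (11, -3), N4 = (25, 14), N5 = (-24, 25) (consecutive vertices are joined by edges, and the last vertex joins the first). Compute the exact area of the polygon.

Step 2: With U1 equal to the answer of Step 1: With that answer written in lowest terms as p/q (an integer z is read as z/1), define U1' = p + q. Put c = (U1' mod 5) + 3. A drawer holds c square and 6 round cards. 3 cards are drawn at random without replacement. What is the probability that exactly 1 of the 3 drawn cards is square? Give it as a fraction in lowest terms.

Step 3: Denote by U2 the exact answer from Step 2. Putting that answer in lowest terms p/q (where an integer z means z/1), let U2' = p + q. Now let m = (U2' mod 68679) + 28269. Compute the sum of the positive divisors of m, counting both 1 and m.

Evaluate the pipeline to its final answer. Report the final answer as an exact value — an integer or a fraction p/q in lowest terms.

Step 1: cross terms: (-25*-28 - -27*-5)=565, (-27*-3 - 11*-28)=389, (11*14 - 25*-3)=229, (25*25 - -24*14)=961, (-24*-5 - -25*25)=745; twice the area = |2889| = 2889; area = 2889/2; answer 2889/2
Step 2: U1 = 2889/2; threaded value p + q = 2891; c = 4; total draws C(10,3) = 120; favorable C(4,1)*C(6,2) = 60; P = 1/2; answer 1/2
Step 3: U2 = 1/2; threaded value p + q = 3; m = 28272; 28272 = 2^4 * 3 * 19 * 31; sigma = (1 + 2 + 4 + 8 + 16) * (1 + 3) * (1 + 19) * (1 + 31) = 31 * 4 * 20 * 32 = 79360; answer 79360

79360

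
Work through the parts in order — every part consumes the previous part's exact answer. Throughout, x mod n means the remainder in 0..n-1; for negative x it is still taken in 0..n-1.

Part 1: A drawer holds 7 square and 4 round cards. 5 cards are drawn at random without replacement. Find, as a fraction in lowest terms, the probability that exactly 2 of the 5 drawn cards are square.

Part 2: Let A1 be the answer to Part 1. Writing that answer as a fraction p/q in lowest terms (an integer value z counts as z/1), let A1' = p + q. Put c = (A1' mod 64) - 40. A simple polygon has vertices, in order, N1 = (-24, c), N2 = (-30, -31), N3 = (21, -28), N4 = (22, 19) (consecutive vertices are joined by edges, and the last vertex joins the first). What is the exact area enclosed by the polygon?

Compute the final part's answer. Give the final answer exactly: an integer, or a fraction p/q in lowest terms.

1151

Part 1: total draws C(11,5) = 462; favorable C(7,2)*C(4,3) = 84; P = 2/11; answer 2/11
Part 2: A1 = 2/11; threaded value p + q = 13; c = -27; cross terms: (-24*-31 - -30*-27)=-66, (-30*-28 - 21*-31)=1491, (21*19 - 22*-28)=1015, (22*-27 - -24*19)=-138; twice the area = |2302| = 2302; area = 1151; answer 1151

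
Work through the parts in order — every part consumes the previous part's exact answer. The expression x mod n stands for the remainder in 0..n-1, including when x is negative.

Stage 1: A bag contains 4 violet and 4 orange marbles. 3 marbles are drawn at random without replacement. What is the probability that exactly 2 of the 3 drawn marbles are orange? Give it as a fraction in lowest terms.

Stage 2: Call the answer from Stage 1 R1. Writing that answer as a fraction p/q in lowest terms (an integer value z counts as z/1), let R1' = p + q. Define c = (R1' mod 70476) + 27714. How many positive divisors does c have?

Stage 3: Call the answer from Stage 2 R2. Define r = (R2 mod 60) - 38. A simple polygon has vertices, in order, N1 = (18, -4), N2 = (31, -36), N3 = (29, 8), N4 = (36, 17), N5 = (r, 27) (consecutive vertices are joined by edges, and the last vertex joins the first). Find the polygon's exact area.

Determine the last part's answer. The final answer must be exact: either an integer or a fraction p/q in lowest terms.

Stage 1: total draws C(8,3) = 56; favorable C(4,2)*C(4,1) = 24; P = 3/7; answer 3/7
Stage 2: R1 = 3/7; threaded value p + q = 10; c = 27724; 27724 = 2^2 * 29 * 239; number of divisors = (2+1) * (1+1) * (1+1) = 12; answer 12
Stage 3: R2 = 12; r = -26; cross terms: (18*-36 - 31*-4)=-524, (31*8 - 29*-36)=1292, (29*17 - 36*8)=205, (36*27 - -26*17)=1414, (-26*-4 - 18*27)=-382; twice the area = |2005| = 2005; area = 2005/2; answer 2005/2

2005/2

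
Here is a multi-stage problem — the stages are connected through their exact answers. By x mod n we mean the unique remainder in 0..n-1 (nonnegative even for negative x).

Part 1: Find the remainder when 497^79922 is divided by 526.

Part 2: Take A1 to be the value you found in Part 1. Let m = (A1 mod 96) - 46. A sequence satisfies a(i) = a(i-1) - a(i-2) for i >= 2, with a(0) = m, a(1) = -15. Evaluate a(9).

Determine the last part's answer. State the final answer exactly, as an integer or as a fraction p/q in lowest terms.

Part 1: squarings mod 526: 497^1=497, 497^2=315, 497^4=337, 497^8=479, 497^16=105, 497^32=505, 497^64=441, 497^128=387, 497^256=385, 497^512=419, 497^1024=403, 497^2048=401, 497^4096=371, 497^8192=355, 497^16384=311, 497^32768=463, 497^65536=287; 497^79922 = 497^2 * 497^16 * 497^32 * 497^2048 * 497^4096 * 497^8192 * 497^65536 = 467 (mod 526); answer 467
Part 2: A1 = 467; m = 37; a(2) = 1*(-15) - 1*(37) = -52; iterating: a(2)=-52, a(3)=-37, a(4)=15, a(5)=52, a(6)=37, a(7)=-15, a(8)=-52, a(9)=-37; answer -37

-37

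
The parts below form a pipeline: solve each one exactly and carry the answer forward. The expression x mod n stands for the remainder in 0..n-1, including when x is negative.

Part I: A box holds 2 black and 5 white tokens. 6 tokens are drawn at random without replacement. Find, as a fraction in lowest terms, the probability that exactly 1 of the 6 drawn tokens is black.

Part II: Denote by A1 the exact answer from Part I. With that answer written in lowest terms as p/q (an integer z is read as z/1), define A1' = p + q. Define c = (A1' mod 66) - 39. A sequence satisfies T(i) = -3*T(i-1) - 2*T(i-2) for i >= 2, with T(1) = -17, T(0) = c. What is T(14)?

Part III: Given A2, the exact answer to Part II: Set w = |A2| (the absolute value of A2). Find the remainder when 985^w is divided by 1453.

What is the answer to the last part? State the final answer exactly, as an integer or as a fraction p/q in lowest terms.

458

Part I: total draws C(7,6) = 7; favorable C(2,1)*C(5,5) = 2; P = 2/7; answer 2/7
Part II: A1 = 2/7; threaded value p + q = 9; c = -30; T(2) = -3*(-17) - 2*(-30) = 111; iterating: T(2)=111, T(3)=-299, T(4)=675, T(5)=-1427, T(6)=2931, T(7)=-5939, T(8)=11955, T(9)=-23987, T(10)=48051, T(11)=-96179, T(12)=192435, T(13)=-384947, T(14)=769971; answer 769971
Part III: A2 = 769971; w = 769971; squarings mod 1453: 985^1=985, 985^2=1074, 985^4=1247, 985^8=299, 985^16=768, 985^32=1359, 985^64=118, 985^128=847, 985^256=1080, 985^512=1094, 985^1024=1017, 985^2048=1206, 985^4096=1436, 985^8192=289, 985^16384=700, 985^32768=339, 985^65536=134, 985^131072=520, 985^262144=142, 985^524288=1275; 985^769971 = 985^1 * 985^2 * 985^16 * 985^32 * 985^128 * 985^256 * 985^512 * 985^1024 * 985^2048 * 985^4096 * 985^8192 * 985^32768 * 985^65536 * 985^131072 * 985^524288 = 458 (mod 1453); answer 458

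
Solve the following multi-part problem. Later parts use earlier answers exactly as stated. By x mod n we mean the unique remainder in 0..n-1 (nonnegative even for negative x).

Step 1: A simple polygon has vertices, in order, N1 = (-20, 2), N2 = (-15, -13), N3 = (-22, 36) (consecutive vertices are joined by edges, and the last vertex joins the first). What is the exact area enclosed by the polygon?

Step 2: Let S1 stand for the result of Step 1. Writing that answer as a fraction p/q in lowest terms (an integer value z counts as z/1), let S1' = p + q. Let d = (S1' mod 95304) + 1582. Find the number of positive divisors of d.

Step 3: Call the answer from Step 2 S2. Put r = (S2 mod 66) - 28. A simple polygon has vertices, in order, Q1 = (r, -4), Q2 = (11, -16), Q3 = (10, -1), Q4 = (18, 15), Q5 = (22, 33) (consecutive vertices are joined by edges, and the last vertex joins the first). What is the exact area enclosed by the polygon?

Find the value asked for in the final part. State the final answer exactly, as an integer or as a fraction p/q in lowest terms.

1517/2

Step 1: cross terms: (-20*-13 - -15*2)=290, (-15*36 - -22*-13)=-826, (-22*2 - -20*36)=676; twice the area = |140| = 140; area = 70; answer 70
Step 2: S1 = 70; threaded value p + q = 71; d = 1653; 1653 = 3 * 19 * 29; number of divisors = (1+1) * (1+1) * (1+1) = 8; answer 8
Step 3: S2 = 8; r = -20; cross terms: (-20*-16 - 11*-4)=364, (11*-1 - 10*-16)=149, (10*15 - 18*-1)=168, (18*33 - 22*15)=264, (22*-4 - -20*33)=572; twice the area = |1517| = 1517; area = 1517/2; answer 1517/2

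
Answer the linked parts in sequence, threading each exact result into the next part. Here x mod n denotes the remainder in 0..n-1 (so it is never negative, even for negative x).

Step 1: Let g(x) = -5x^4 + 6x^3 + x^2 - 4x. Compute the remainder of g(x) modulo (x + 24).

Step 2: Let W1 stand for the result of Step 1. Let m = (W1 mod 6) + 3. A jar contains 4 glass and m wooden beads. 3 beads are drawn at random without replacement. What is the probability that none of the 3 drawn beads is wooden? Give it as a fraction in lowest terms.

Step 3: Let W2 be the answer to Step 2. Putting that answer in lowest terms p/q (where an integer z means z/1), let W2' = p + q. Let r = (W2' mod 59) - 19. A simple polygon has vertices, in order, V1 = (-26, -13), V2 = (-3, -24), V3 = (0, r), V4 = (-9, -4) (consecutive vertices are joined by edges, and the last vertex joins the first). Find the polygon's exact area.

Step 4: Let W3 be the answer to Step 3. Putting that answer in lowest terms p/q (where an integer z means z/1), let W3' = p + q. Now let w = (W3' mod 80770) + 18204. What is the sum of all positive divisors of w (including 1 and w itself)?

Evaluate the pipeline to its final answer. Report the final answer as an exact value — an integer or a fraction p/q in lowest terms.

56448

Step 1: remainder = value at the root: -5*(-24)^4 + 6*(-24)^3 + 1*(-24)^2 - 4*(-24)^1 = (-1658880) + (-82944) + (576) + (96) = -1741152; answer -1741152
Step 2: W1 = -1741152; m = 3; total draws C(7,3) = 35; favorable C(4,3) = 4; P = 4/35; answer 4/35
Step 3: W2 = 4/35; threaded value p + q = 39; r = 20; cross terms: (-26*-24 - -3*-13)=585, (-3*20 - 0*-24)=-60, (0*-4 - -9*20)=180, (-9*-13 - -26*-4)=13; twice the area = |718| = 718; area = 359; answer 359
Step 4: W3 = 359; threaded value p + q = 360; w = 18564; 18564 = 2^2 * 3 * 7 * 13 * 17; sigma = (1 + 2 + 4) * (1 + 3) * (1 + 7) * (1 + 13) * (1 + 17) = 7 * 4 * 8 * 14 * 18 = 56448; answer 56448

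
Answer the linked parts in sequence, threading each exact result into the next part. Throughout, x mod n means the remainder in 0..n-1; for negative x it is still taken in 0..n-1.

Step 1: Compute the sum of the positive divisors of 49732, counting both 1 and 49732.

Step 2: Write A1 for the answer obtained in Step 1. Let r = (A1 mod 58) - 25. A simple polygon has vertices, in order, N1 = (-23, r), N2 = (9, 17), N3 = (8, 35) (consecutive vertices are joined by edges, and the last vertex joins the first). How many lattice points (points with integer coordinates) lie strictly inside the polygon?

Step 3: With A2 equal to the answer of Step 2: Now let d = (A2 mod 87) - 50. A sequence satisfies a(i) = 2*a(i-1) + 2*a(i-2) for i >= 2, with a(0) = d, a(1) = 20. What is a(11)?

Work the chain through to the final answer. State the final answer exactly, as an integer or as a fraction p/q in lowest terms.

57792

Step 1: 49732 = 2^2 * 12433; sigma = (1 + 2 + 4) * (1 + 12433) = 7 * 12434 = 87038; answer 87038
Step 2: A1 = 87038; r = 13; cross terms: (-23*17 - 9*13)=-508, (9*35 - 8*17)=179, (8*13 - -23*35)=909; twice the area = |580| = 580; area = 290; boundary points = 4 + 1 + 1 = 6; strictly interior points = area - boundary/2 + 1 = 288; answer 288
Step 3: A2 = 288; d = -23; a(2) = 2*(20) + 2*(-23) = -6; iterating: a(2)=-6, a(3)=28, a(4)=44, a(5)=144, a(6)=376, a(7)=1040, a(8)=2832, a(9)=7744, a(10)=21152, a(11)=57792; answer 57792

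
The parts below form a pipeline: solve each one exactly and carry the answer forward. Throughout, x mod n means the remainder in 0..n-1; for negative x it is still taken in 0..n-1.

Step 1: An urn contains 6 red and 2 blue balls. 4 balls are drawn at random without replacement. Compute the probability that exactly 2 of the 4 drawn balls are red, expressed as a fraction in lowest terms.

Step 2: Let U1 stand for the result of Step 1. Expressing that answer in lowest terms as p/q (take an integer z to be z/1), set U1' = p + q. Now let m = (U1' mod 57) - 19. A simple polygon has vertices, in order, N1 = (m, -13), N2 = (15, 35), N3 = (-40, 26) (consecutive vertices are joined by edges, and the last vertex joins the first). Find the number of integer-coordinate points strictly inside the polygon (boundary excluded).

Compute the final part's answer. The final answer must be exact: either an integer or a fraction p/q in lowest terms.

Step 1: total draws C(8,4) = 70; favorable C(6,2)*C(2,2) = 15; P = 3/14; answer 3/14
Step 2: U1 = 3/14; threaded value p + q = 17; m = -2; cross terms: (-2*35 - 15*-13)=125, (15*26 - -40*35)=1790, (-40*-13 - -2*26)=572; twice the area = |2487| = 2487; area = 2487/2; boundary points = 1 + 1 + 1 = 3; strictly interior points = area - boundary/2 + 1 = 1243; answer 1243

1243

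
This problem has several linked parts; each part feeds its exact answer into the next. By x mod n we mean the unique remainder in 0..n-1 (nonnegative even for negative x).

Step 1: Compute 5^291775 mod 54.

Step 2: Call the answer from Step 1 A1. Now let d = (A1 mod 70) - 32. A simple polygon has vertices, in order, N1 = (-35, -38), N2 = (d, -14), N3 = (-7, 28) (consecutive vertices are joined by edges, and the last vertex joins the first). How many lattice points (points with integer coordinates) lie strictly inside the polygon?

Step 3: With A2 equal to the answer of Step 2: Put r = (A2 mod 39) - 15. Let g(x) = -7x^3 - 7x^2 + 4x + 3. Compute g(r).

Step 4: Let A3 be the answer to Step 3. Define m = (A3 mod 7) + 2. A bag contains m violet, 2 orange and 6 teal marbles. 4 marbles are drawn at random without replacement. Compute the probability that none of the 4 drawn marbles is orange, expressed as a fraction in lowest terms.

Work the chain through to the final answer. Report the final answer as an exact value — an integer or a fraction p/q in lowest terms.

Step 1: squarings mod 54: 5^1=5, 5^2=25, 5^4=31, 5^8=43, 5^16=13, 5^32=7, 5^64=49, 5^128=25, 5^256=31, 5^512=43, 5^1024=13, 5^2048=7, 5^4096=49, 5^8192=25, 5^16384=31, 5^32768=43, 5^65536=13, 5^131072=7, 5^262144=49; 5^291775 = 5^1 * 5^2 * 5^4 * 5^8 * 5^16 * 5^32 * 5^128 * 5^256 * 5^512 * 5^4096 * 5^8192 * 5^16384 * 5^262144 = 23 (mod 54); answer 23
Step 2: A1 = 23; d = -9; cross terms: (-35*-14 - -9*-38)=148, (-9*28 - -7*-14)=-350, (-7*-38 - -35*28)=1246; twice the area = |1044| = 1044; area = 522; boundary points = 2 + 2 + 2 = 6; strictly interior points = area - boundary/2 + 1 = 520; answer 520
Step 3: A2 = 520; r = -2; -7*(-2)^3 - 7*(-2)^2 + 4*(-2)^1 + 3 = (56) + (-28) + (-8) + (3) = 23; answer 23
Step 4: A3 = 23; m = 4; total draws C(12,4) = 495; favorable C(10,4) = 210; P = 14/33; answer 14/33

14/33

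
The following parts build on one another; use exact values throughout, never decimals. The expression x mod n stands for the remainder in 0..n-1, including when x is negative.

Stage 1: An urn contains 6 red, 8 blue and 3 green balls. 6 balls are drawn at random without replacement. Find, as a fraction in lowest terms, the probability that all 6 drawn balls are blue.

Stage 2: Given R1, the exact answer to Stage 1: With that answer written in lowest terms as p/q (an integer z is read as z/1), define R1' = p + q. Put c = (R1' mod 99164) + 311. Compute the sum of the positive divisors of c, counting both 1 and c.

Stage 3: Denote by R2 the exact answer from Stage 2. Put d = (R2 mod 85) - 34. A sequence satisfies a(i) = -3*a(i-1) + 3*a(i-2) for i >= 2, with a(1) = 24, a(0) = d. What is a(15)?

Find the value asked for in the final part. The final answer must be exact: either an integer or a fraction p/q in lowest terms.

Stage 1: total draws C(17,6) = 12376; favorable C(8,6) = 28; P = 1/442; answer 1/442
Stage 2: R1 = 1/442; threaded value p + q = 443; c = 754; 754 = 2 * 13 * 29; sigma = (1 + 2) * (1 + 13) * (1 + 29) = 3 * 14 * 30 = 1260; answer 1260
Stage 3: R2 = 1260; d = 36; a(2) = -3*(24) + 3*(36) = 36; iterating: a(2)=36, a(3)=-36, a(4)=216, a(5)=-756, a(6)=2916, a(7)=-11016, a(8)=41796, a(9)=-158436, a(10)=600696, a(11)=-2277396, a(12)=8634276, a(13)=-32735016, a(14)=124107876, a(15)=-470528676; answer -470528676

-470528676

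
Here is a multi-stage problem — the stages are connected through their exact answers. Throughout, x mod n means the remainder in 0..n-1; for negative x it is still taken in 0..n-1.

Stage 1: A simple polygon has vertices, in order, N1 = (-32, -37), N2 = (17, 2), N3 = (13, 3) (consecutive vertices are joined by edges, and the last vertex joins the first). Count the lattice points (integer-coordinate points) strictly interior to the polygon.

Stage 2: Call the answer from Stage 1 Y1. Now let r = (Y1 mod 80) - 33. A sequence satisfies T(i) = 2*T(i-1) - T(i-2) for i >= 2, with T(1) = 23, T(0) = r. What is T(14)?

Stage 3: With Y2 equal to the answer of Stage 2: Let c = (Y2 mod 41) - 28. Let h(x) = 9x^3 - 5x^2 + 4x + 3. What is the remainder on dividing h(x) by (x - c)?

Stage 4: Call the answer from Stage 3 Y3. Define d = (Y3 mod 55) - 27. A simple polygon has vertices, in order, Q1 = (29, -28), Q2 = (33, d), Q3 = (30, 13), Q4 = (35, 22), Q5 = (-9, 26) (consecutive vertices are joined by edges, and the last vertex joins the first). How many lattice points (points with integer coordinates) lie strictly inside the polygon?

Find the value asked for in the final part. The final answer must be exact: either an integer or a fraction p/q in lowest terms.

1075

Stage 1: cross terms: (-32*2 - 17*-37)=565, (17*3 - 13*2)=25, (13*-37 - -32*3)=-385; twice the area = |205| = 205; area = 205/2; boundary points = 1 + 1 + 5 = 7; strictly interior points = area - boundary/2 + 1 = 100; answer 100
Stage 2: Y1 = 100; r = -13; T(2) = 2*(23) - 1*(-13) = 59; iterating: T(2)=59, T(3)=95, T(4)=131, T(5)=167, T(6)=203, T(7)=239, T(8)=275, T(9)=311, T(10)=347, T(11)=383, T(12)=419, T(13)=455, T(14)=491; answer 491
Stage 3: Y2 = 491; c = 12; remainder = value at the root: 9*(12)^3 - 5*(12)^2 + 4*(12)^1 + 3 = (15552) + (-720) + (48) + (3) = 14883; answer 14883
Stage 4: Y3 = 14883; d = 6; cross terms: (29*6 - 33*-28)=1098, (33*13 - 30*6)=249, (30*22 - 35*13)=205, (35*26 - -9*22)=1108, (-9*-28 - 29*26)=-502; twice the area = |2158| = 2158; area = 1079; boundary points = 2 + 1 + 1 + 4 + 2 = 10; strictly interior points = area - boundary/2 + 1 = 1075; answer 1075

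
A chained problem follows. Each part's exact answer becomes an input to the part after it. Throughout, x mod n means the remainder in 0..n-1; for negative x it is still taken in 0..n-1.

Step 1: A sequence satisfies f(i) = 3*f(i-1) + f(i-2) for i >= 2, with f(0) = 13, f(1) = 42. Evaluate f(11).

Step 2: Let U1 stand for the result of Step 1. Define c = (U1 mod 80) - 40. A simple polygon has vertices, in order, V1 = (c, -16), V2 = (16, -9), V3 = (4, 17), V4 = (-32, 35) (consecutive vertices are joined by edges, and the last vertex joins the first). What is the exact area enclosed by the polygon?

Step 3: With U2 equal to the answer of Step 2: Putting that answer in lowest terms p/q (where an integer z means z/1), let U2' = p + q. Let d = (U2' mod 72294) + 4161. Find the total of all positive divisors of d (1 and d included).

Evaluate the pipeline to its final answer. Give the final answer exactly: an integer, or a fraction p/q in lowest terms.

Step 1: f(2) = 3*(42) + 1*(13) = 139; iterating: f(2)=139, f(3)=459, f(4)=1516, f(5)=5007, f(6)=16537, f(7)=54618, f(8)=180391, f(9)=595791, f(10)=1967764, f(11)=6499083; answer 6499083
Step 2: U1 = 6499083; c = 3; cross terms: (3*-9 - 16*-16)=229, (16*17 - 4*-9)=308, (4*35 - -32*17)=684, (-32*-16 - 3*35)=407; twice the area = |1628| = 1628; area = 814; answer 814
Step 3: U2 = 814; threaded value p + q = 815; d = 4976; 4976 = 2^4 * 311; sigma = (1 + 2 + 4 + 8 + 16) * (1 + 311) = 31 * 312 = 9672; answer 9672

9672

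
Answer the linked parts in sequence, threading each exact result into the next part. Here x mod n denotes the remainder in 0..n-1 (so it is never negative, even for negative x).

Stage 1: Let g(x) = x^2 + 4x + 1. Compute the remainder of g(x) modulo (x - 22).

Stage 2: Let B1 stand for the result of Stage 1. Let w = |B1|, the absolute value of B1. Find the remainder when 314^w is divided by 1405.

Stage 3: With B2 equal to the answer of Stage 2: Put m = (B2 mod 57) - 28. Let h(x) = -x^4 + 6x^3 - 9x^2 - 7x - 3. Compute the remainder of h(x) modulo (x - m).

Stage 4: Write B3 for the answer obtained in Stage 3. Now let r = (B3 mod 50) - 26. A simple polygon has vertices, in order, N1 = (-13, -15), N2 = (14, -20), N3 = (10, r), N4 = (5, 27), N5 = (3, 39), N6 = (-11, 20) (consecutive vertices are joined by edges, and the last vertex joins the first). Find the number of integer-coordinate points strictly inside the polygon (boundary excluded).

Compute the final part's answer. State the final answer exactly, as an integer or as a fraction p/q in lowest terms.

Stage 1: remainder = value at the root: 1*(22)^2 + 4*(22)^1 + 1 = (484) + (88) + (1) = 573; answer 573
Stage 2: B1 = 573; w = 573; squarings mod 1405: 314^1=314, 314^2=246, 314^4=101, 314^8=366, 314^16=481, 314^32=941, 314^64=331, 314^128=1376, 314^256=841, 314^512=566; 314^573 = 314^1 * 314^4 * 314^8 * 314^16 * 314^32 * 314^512 = 619 (mod 1405); answer 619
Stage 3: B2 = 619; m = 21; remainder = value at the root: -1*(21)^4 + 6*(21)^3 - 9*(21)^2 - 7*(21)^1 - 3 = (-194481) + (55566) + (-3969) + (-147) + (-3) = -143034; answer -143034
Stage 4: B3 = -143034; r = -10; cross terms: (-13*-20 - 14*-15)=470, (14*-10 - 10*-20)=60, (10*27 - 5*-10)=320, (5*39 - 3*27)=114, (3*20 - -11*39)=489, (-11*-15 - -13*20)=425; twice the area = |1878| = 1878; area = 939; boundary points = 1 + 2 + 1 + 2 + 1 + 1 = 8; strictly interior points = area - boundary/2 + 1 = 936; answer 936

936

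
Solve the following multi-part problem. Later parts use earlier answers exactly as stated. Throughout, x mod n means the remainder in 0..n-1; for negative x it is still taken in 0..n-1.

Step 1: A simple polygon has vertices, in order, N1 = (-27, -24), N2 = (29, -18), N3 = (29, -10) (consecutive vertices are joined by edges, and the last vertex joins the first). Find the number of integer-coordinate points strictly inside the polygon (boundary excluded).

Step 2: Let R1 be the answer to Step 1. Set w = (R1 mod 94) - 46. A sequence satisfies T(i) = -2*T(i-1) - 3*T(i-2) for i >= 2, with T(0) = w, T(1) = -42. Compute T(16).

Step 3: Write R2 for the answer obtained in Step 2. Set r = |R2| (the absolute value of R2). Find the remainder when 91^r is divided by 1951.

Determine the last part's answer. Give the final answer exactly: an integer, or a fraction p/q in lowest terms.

Step 1: cross terms: (-27*-18 - 29*-24)=1182, (29*-10 - 29*-18)=232, (29*-24 - -27*-10)=-966; twice the area = |448| = 448; area = 224; boundary points = 2 + 8 + 14 = 24; strictly interior points = area - boundary/2 + 1 = 213; answer 213
Step 2: R1 = 213; w = -21; T(2) = -2*(-42) - 3*(-21) = 147; iterating: T(2)=147, T(3)=-168, T(4)=-105, T(5)=714, T(6)=-1113, T(7)=84, T(8)=3171, T(9)=-6594, T(10)=3675, T(11)=12432, T(12)=-35889, T(13)=34482, T(14)=38703, T(15)=-180852, T(16)=245595; answer 245595
Step 3: R2 = 245595; r = 245595; squarings mod 1951: 91^1=91, 91^2=477, 91^4=1213, 91^8=315, 91^16=1675, 91^32=87, 91^64=1716, 91^128=597, 91^256=1327, 91^512=1127, 91^1024=28, 91^2048=784, 91^4096=91, 91^8192=477, 91^16384=1213, 91^32768=315, 91^65536=1675, 91^131072=87; 91^245595 = 91^1 * 91^2 * 91^8 * 91^16 * 91^64 * 91^256 * 91^512 * 91^1024 * 91^2048 * 91^4096 * 91^8192 * 91^32768 * 91^65536 * 91^131072 = 1650 (mod 1951); answer 1650

1650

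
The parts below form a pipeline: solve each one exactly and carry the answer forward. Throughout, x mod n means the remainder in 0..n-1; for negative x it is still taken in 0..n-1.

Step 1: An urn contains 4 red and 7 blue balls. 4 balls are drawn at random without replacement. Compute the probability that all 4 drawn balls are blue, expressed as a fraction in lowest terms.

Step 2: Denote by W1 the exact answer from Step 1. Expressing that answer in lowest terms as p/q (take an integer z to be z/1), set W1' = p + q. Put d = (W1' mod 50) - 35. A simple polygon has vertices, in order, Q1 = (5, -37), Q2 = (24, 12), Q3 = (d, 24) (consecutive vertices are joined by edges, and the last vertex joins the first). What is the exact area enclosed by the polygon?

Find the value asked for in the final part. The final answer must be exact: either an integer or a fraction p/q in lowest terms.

996

Step 1: total draws C(11,4) = 330; favorable C(7,4) = 35; P = 7/66; answer 7/66
Step 2: W1 = 7/66; threaded value p + q = 73; d = -12; cross terms: (5*12 - 24*-37)=948, (24*24 - -12*12)=720, (-12*-37 - 5*24)=324; twice the area = |1992| = 1992; area = 996; answer 996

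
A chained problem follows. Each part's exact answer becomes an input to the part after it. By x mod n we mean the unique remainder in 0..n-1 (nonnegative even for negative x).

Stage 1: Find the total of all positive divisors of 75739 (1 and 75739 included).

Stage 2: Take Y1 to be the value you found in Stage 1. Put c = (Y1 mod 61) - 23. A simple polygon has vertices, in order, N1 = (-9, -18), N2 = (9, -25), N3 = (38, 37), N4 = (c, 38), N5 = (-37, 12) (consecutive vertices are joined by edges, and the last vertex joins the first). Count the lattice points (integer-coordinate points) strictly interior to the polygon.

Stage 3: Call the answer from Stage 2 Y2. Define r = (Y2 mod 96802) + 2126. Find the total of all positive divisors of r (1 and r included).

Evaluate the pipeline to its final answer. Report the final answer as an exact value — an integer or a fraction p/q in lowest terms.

Stage 1: 75739 = 23 * 37 * 89; sigma = (1 + 23) * (1 + 37) * (1 + 89) = 24 * 38 * 90 = 82080; answer 82080
Stage 2: Y1 = 82080; c = 12; cross terms: (-9*-25 - 9*-18)=387, (9*37 - 38*-25)=1283, (38*38 - 12*37)=1000, (12*12 - -37*38)=1550, (-37*-18 - -9*12)=774; twice the area = |4994| = 4994; area = 2497; boundary points = 1 + 1 + 1 + 1 + 2 = 6; strictly interior points = area - boundary/2 + 1 = 2495; answer 2495
Stage 3: Y2 = 2495; r = 4621; 4621 is prime, so its only divisors are 1 and 4621; sigma = 1 + 4621 = 4622; answer 4622

4622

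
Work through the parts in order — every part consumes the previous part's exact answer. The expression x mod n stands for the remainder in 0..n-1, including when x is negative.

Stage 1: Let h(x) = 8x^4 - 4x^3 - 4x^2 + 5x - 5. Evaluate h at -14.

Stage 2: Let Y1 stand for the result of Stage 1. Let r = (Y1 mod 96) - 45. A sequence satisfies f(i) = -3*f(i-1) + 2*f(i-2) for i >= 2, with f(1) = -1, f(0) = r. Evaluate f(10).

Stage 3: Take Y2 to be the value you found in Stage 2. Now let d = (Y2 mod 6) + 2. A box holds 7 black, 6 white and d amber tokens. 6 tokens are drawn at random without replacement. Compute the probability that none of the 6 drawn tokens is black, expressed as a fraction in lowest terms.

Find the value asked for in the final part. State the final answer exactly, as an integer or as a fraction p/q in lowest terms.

11/442

Stage 1: 8*(-14)^4 - 4*(-14)^3 - 4*(-14)^2 + 5*(-14)^1 - 5 = (307328) + (10976) + (-784) + (-70) + (-5) = 317445; answer 317445
Stage 2: Y1 = 317445; r = 24; f(2) = -3*(-1) + 2*(24) = 51; iterating: f(2)=51, f(3)=-155, f(4)=567, f(5)=-2011, f(6)=7167, f(7)=-25523, f(8)=90903, f(9)=-323755, f(10)=1153071; answer 1153071
Stage 3: Y2 = 1153071; d = 5; total draws C(18,6) = 18564; favorable C(11,6) = 462; P = 11/442; answer 11/442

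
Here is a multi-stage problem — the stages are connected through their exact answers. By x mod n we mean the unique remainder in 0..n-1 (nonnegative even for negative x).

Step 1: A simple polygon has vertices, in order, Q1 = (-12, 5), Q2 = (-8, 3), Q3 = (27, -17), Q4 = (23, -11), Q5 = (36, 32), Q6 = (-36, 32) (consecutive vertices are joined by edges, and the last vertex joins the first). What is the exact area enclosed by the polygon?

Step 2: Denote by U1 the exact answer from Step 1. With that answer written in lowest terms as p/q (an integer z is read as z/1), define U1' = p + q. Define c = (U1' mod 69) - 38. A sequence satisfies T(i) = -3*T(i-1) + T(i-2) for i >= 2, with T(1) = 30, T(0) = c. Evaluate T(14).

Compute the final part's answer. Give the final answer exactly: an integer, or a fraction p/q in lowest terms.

-211563488

Step 1: cross terms: (-12*3 - -8*5)=4, (-8*-17 - 27*3)=55, (27*-11 - 23*-17)=94, (23*32 - 36*-11)=1132, (36*32 - -36*32)=2304, (-36*5 - -12*32)=204; twice the area = |3793| = 3793; area = 3793/2; answer 3793/2
Step 2: U1 = 3793/2; threaded value p + q = 3795; c = -38; T(2) = -3*(30) + 1*(-38) = -128; iterating: T(2)=-128, T(3)=414, T(4)=-1370, T(5)=4524, T(6)=-14942, T(7)=49350, T(8)=-162992, T(9)=538326, T(10)=-1777970, T(11)=5872236, T(12)=-19394678, T(13)=64056270, T(14)=-211563488; answer -211563488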